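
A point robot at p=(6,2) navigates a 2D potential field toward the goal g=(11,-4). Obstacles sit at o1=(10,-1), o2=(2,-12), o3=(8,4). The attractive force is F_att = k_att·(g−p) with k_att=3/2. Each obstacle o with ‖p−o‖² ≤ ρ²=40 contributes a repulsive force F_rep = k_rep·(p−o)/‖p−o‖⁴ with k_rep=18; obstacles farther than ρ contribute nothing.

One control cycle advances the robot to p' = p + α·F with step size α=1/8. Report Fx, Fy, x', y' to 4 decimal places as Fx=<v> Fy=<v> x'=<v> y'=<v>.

Fx=6.8223 Fy=-9.4761 x'=6.8528 y'=0.8155

F_att = 3/2·(g−p) = 3/2·(5,-6) = (7.5000,-9.0000)
o1: d²=25 ≤ ρ²=40; F_rep = 18·(-4,3)/25² = (-0.1152,0.0864)
o2: d²=212 > ρ²=40 → inactive
o3: d²=8 ≤ ρ²=40; F_rep = 18·(-2,-2)/8² = (-0.5625,-0.5625)
F = F_att + ΣF_rep = (6.8223,-9.4761)
p' = p + 1/8·F = (6.8528,0.8155)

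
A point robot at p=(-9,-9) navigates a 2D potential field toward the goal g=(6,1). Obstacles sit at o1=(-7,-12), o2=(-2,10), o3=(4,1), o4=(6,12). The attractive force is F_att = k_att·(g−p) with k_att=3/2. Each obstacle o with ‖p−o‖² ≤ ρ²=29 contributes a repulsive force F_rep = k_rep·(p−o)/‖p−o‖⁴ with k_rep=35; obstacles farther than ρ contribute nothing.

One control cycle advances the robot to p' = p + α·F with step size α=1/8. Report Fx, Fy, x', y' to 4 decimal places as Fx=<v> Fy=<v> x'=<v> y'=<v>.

F_att = 3/2·(g−p) = 3/2·(15,10) = (22.5000,15.0000)
o1: d²=13 ≤ ρ²=29; F_rep = 35·(-2,3)/13² = (-0.4142,0.6213)
o2: d²=410 > ρ²=29 → inactive
o3: d²=269 > ρ²=29 → inactive
o4: d²=666 > ρ²=29 → inactive
F = F_att + ΣF_rep = (22.0858,15.6213)
p' = p + 1/8·F = (-6.2393,-7.0473)

Fx=22.0858 Fy=15.6213 x'=-6.2393 y'=-7.0473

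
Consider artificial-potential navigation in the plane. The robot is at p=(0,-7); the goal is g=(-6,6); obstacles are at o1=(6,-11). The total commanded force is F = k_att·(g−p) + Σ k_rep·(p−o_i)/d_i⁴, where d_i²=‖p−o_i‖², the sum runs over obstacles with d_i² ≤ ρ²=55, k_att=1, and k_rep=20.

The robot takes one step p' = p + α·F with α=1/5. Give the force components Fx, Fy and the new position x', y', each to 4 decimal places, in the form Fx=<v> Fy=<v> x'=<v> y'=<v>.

F_att = 1·(g−p) = 1·(-6,13) = (-6.0000,13.0000)
o1: d²=52 ≤ ρ²=55; F_rep = 20·(-6,4)/52² = (-0.0444,0.0296)
F = F_att + ΣF_rep = (-6.0444,13.0296)
p' = p + 1/5·F = (-1.2089,-4.3941)

Fx=-6.0444 Fy=13.0296 x'=-1.2089 y'=-4.3941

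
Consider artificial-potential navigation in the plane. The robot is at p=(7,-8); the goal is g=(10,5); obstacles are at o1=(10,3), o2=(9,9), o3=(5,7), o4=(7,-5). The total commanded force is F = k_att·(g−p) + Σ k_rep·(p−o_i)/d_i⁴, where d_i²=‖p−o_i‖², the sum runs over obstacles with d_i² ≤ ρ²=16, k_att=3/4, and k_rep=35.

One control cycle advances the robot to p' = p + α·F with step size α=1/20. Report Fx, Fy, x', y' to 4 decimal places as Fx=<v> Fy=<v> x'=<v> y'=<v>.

Fx=2.2500 Fy=8.4537 x'=7.1125 y'=-7.5773

F_att = 3/4·(g−p) = 3/4·(3,13) = (2.2500,9.7500)
o1: d²=130 > ρ²=16 → inactive
o2: d²=293 > ρ²=16 → inactive
o3: d²=229 > ρ²=16 → inactive
o4: d²=9 ≤ ρ²=16; F_rep = 35·(0,-3)/9² = (0.0000,-1.2963)
F = F_att + ΣF_rep = (2.2500,8.4537)
p' = p + 1/20·F = (7.1125,-7.5773)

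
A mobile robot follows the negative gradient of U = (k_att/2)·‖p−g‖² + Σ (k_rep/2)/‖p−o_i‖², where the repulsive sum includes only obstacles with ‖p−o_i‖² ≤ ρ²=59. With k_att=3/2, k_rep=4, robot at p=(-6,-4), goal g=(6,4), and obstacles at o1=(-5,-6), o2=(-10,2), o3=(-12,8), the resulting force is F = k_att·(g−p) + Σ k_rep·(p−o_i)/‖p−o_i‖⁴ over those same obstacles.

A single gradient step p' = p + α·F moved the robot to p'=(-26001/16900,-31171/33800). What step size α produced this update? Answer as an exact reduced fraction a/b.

α = 1/4

F_att = 3/2·(g−p) = 3/2·(12,8) = (18.0000,12.0000)
o1: d²=5 ≤ ρ²=59; F_rep = 4·(-1,2)/5² = (-0.1600,0.3200)
o2: d²=52 ≤ ρ²=59; F_rep = 4·(4,-6)/52² = (0.0059,-0.0089)
o3: d²=180 > ρ²=59 → inactive
F = F_att + ΣF_rep = (17.8459,12.3111)
Δp = p'−p = (4.4615,3.0778); α = Δx/Fx = (75399/16900) / (75399/4225) = 1/4
check: Δy/Fy = (104029/33800) / (104029/8450) = 1/4 ✓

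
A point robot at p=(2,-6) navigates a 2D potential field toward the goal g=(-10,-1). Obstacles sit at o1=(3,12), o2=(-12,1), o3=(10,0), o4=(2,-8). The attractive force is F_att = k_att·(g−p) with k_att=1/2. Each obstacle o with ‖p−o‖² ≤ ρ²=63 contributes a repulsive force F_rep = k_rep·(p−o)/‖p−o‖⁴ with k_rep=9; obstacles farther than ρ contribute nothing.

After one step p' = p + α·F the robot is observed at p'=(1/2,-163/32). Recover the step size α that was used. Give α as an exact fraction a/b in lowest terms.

F_att = 1/2·(g−p) = 1/2·(-12,5) = (-6.0000,2.5000)
o1: d²=325 > ρ²=63 → inactive
o2: d²=245 > ρ²=63 → inactive
o3: d²=100 > ρ²=63 → inactive
o4: d²=4 ≤ ρ²=63; F_rep = 9·(0,2)/4² = (0.0000,1.1250)
F = F_att + ΣF_rep = (-6.0000,3.6250)
Δp = p'−p = (-1.5000,0.9062); α = Δx/Fx = (-3/2) / (-6) = 1/4
check: Δy/Fy = (29/32) / (29/8) = 1/4 ✓

α = 1/4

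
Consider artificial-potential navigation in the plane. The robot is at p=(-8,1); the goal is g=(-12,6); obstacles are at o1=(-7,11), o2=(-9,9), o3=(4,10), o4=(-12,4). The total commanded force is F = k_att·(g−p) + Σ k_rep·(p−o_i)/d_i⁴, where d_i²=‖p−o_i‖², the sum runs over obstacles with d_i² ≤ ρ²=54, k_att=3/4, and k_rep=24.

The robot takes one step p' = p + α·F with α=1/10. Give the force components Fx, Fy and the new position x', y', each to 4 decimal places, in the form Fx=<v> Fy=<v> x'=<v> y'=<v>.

Fx=-2.8464 Fy=3.6348 x'=-8.2846 y'=1.3635

F_att = 3/4·(g−p) = 3/4·(-4,5) = (-3.0000,3.7500)
o1: d²=101 > ρ²=54 → inactive
o2: d²=65 > ρ²=54 → inactive
o3: d²=225 > ρ²=54 → inactive
o4: d²=25 ≤ ρ²=54; F_rep = 24·(4,-3)/25² = (0.1536,-0.1152)
F = F_att + ΣF_rep = (-2.8464,3.6348)
p' = p + 1/10·F = (-8.2846,1.3635)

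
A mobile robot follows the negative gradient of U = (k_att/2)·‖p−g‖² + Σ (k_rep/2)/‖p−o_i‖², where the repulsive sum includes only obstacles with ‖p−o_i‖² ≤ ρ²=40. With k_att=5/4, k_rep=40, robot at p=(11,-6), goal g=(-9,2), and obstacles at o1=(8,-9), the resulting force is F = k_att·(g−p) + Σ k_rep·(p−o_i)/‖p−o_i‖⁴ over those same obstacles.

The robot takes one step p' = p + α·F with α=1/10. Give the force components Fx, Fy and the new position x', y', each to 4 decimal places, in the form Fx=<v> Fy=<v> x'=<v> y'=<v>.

F_att = 5/4·(g−p) = 5/4·(-20,8) = (-25.0000,10.0000)
o1: d²=18 ≤ ρ²=40; F_rep = 40·(3,3)/18² = (0.3704,0.3704)
F = F_att + ΣF_rep = (-24.6296,10.3704)
p' = p + 1/10·F = (8.5370,-4.9630)

Fx=-24.6296 Fy=10.3704 x'=8.5370 y'=-4.9630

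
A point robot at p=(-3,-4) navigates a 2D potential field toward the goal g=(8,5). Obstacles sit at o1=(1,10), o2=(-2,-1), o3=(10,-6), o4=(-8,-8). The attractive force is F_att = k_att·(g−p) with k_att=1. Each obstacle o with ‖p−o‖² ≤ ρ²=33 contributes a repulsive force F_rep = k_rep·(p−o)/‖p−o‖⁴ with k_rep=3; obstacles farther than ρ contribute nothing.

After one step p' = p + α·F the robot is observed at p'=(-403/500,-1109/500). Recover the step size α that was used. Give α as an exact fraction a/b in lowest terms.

α = 1/5

F_att = 1·(g−p) = 1·(11,9) = (11.0000,9.0000)
o1: d²=212 > ρ²=33 → inactive
o2: d²=10 ≤ ρ²=33; F_rep = 3·(-1,-3)/10² = (-0.0300,-0.0900)
o3: d²=173 > ρ²=33 → inactive
o4: d²=41 > ρ²=33 → inactive
F = F_att + ΣF_rep = (10.9700,8.9100)
Δp = p'−p = (2.1940,1.7820); α = Δx/Fx = (1097/500) / (1097/100) = 1/5
check: Δy/Fy = (891/500) / (891/100) = 1/5 ✓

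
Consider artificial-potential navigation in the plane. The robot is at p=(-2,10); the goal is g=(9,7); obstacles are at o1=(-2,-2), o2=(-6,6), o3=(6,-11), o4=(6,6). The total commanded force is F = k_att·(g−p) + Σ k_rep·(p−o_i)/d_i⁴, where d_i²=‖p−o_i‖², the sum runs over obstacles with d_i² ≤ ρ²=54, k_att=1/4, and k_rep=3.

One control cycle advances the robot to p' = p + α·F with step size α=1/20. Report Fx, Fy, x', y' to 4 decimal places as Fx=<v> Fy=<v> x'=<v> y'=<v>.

F_att = 1/4·(g−p) = 1/4·(11,-3) = (2.7500,-0.7500)
o1: d²=144 > ρ²=54 → inactive
o2: d²=32 ≤ ρ²=54; F_rep = 3·(4,4)/32² = (0.0117,0.0117)
o3: d²=505 > ρ²=54 → inactive
o4: d²=80 > ρ²=54 → inactive
F = F_att + ΣF_rep = (2.7617,-0.7383)
p' = p + 1/20·F = (-1.8619,9.9631)

Fx=2.7617 Fy=-0.7383 x'=-1.8619 y'=9.9631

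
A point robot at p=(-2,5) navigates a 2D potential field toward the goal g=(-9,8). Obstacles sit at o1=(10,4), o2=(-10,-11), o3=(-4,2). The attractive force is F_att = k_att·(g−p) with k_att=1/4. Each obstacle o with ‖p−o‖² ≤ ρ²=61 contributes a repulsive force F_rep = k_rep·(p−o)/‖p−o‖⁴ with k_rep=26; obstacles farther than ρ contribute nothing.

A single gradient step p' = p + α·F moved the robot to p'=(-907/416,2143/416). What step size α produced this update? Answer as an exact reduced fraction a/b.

F_att = 1/4·(g−p) = 1/4·(-7,3) = (-1.7500,0.7500)
o1: d²=145 > ρ²=61 → inactive
o2: d²=320 > ρ²=61 → inactive
o3: d²=13 ≤ ρ²=61; F_rep = 26·(2,3)/13² = (0.3077,0.4615)
F = F_att + ΣF_rep = (-1.4423,1.2115)
Δp = p'−p = (-0.1803,0.1514); α = Δx/Fx = (-75/416) / (-75/52) = 1/8
check: Δy/Fy = (63/416) / (63/52) = 1/8 ✓

α = 1/8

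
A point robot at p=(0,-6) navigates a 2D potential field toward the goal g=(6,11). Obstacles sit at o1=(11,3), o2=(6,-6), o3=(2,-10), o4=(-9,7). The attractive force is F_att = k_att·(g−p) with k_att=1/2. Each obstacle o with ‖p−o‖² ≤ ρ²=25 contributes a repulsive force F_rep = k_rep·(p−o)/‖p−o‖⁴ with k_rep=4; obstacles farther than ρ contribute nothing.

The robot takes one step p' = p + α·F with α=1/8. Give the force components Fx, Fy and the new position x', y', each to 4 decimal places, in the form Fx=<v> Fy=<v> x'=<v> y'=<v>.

Fx=2.9800 Fy=8.5400 x'=0.3725 y'=-4.9325

F_att = 1/2·(g−p) = 1/2·(6,17) = (3.0000,8.5000)
o1: d²=202 > ρ²=25 → inactive
o2: d²=36 > ρ²=25 → inactive
o3: d²=20 ≤ ρ²=25; F_rep = 4·(-2,4)/20² = (-0.0200,0.0400)
o4: d²=250 > ρ²=25 → inactive
F = F_att + ΣF_rep = (2.9800,8.5400)
p' = p + 1/8·F = (0.3725,-4.9325)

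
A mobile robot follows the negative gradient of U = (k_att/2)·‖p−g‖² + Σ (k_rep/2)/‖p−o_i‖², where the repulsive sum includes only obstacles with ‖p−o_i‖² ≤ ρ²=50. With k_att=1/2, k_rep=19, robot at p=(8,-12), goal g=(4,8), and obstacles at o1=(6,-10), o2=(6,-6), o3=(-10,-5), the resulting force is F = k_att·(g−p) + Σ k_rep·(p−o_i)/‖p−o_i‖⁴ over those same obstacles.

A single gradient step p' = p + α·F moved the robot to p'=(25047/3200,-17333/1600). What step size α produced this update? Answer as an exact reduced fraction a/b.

F_att = 1/2·(g−p) = 1/2·(-4,20) = (-2.0000,10.0000)
o1: d²=8 ≤ ρ²=50; F_rep = 19·(2,-2)/8² = (0.5938,-0.5938)
o2: d²=40 ≤ ρ²=50; F_rep = 19·(2,-6)/40² = (0.0238,-0.0712)
o3: d²=373 > ρ²=50 → inactive
F = F_att + ΣF_rep = (-1.3825,9.3350)
Δp = p'−p = (-0.1728,1.1669); α = Δx/Fx = (-553/3200) / (-553/400) = 1/8
check: Δy/Fy = (1867/1600) / (1867/200) = 1/8 ✓

α = 1/8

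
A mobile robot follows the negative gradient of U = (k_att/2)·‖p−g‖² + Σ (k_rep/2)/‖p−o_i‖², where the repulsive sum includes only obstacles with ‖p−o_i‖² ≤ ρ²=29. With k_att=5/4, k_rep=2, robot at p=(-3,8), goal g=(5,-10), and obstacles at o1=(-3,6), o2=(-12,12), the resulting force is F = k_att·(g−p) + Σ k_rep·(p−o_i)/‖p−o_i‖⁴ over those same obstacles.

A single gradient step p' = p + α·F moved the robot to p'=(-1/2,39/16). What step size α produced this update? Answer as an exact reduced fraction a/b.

α = 1/4

F_att = 5/4·(g−p) = 5/4·(8,-18) = (10.0000,-22.5000)
o1: d²=4 ≤ ρ²=29; F_rep = 2·(0,2)/4² = (0.0000,0.2500)
o2: d²=97 > ρ²=29 → inactive
F = F_att + ΣF_rep = (10.0000,-22.2500)
Δp = p'−p = (2.5000,-5.5625); α = Δx/Fx = (5/2) / (10) = 1/4
check: Δy/Fy = (-89/16) / (-89/4) = 1/4 ✓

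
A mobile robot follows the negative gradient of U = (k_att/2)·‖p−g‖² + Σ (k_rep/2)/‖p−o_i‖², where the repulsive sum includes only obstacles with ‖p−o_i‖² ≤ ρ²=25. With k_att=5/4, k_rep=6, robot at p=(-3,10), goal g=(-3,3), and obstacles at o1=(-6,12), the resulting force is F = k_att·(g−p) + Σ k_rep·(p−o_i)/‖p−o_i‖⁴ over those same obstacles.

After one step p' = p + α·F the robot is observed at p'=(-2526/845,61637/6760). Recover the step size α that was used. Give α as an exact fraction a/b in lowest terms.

F_att = 5/4·(g−p) = 5/4·(0,-7) = (0.0000,-8.7500)
o1: d²=13 ≤ ρ²=25; F_rep = 6·(3,-2)/13² = (0.1065,-0.0710)
F = F_att + ΣF_rep = (0.1065,-8.8210)
Δp = p'−p = (0.0107,-0.8821); α = Δx/Fx = (9/845) / (18/169) = 1/10
check: Δy/Fy = (-5963/6760) / (-5963/676) = 1/10 ✓

α = 1/10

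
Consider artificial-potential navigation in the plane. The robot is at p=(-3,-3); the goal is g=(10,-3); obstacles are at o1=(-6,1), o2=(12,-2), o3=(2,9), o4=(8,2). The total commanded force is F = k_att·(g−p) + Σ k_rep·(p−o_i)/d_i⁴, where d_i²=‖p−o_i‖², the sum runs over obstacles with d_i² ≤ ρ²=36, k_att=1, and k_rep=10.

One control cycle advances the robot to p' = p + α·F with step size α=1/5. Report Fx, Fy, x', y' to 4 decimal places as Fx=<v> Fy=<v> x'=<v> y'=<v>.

F_att = 1·(g−p) = 1·(13,0) = (13.0000,0.0000)
o1: d²=25 ≤ ρ²=36; F_rep = 10·(3,-4)/25² = (0.0480,-0.0640)
o2: d²=226 > ρ²=36 → inactive
o3: d²=169 > ρ²=36 → inactive
o4: d²=146 > ρ²=36 → inactive
F = F_att + ΣF_rep = (13.0480,-0.0640)
p' = p + 1/5·F = (-0.3904,-3.0128)

Fx=13.0480 Fy=-0.0640 x'=-0.3904 y'=-3.0128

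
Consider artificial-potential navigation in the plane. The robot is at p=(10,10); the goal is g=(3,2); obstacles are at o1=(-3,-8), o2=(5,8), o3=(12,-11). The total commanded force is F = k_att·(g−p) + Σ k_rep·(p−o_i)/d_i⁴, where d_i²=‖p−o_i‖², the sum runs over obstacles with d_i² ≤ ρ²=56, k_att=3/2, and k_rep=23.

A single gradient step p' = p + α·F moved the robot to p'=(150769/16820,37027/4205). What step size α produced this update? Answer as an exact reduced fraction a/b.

F_att = 3/2·(g−p) = 3/2·(-7,-8) = (-10.5000,-12.0000)
o1: d²=493 > ρ²=56 → inactive
o2: d²=29 ≤ ρ²=56; F_rep = 23·(5,2)/29² = (0.1367,0.0547)
o3: d²=445 > ρ²=56 → inactive
F = F_att + ΣF_rep = (-10.3633,-11.9453)
Δp = p'−p = (-1.0363,-1.1945); α = Δx/Fx = (-17431/16820) / (-17431/1682) = 1/10
check: Δy/Fy = (-5023/4205) / (-10046/841) = 1/10 ✓

α = 1/10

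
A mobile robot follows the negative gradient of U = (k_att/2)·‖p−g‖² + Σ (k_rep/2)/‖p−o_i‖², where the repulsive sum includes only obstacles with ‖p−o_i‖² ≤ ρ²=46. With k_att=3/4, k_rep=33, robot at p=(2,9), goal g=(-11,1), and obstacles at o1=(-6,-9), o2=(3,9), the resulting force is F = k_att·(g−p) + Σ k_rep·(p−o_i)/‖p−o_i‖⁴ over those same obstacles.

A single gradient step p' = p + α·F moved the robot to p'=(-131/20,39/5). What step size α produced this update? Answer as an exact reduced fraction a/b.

F_att = 3/4·(g−p) = 3/4·(-13,-8) = (-9.7500,-6.0000)
o1: d²=388 > ρ²=46 → inactive
o2: d²=1 ≤ ρ²=46; F_rep = 33·(-1,0)/1² = (-33.0000,0.0000)
F = F_att + ΣF_rep = (-42.7500,-6.0000)
Δp = p'−p = (-8.5500,-1.2000); α = Δx/Fx = (-171/20) / (-171/4) = 1/5
check: Δy/Fy = (-6/5) / (-6) = 1/5 ✓

α = 1/5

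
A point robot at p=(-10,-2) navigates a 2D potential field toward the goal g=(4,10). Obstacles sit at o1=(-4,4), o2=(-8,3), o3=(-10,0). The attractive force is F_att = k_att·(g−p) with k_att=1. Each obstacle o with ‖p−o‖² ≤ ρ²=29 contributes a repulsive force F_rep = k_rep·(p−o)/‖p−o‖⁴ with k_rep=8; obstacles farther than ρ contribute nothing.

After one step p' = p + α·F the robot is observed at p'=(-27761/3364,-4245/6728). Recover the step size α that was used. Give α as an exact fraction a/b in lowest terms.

F_att = 1·(g−p) = 1·(14,12) = (14.0000,12.0000)
o1: d²=72 > ρ²=29 → inactive
o2: d²=29 ≤ ρ²=29; F_rep = 8·(-2,-5)/29² = (-0.0190,-0.0476)
o3: d²=4 ≤ ρ²=29; F_rep = 8·(0,-2)/4² = (0.0000,-1.0000)
F = F_att + ΣF_rep = (13.9810,10.9524)
Δp = p'−p = (1.7476,1.3691); α = Δx/Fx = (5879/3364) / (11758/841) = 1/8
check: Δy/Fy = (9211/6728) / (9211/841) = 1/8 ✓

α = 1/8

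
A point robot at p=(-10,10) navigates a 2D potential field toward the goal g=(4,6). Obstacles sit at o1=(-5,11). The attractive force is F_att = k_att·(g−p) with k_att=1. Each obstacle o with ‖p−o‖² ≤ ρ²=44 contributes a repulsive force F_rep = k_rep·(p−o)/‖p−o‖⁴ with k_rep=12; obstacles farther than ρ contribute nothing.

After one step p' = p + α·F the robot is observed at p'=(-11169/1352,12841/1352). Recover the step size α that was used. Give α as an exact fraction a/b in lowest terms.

α = 1/8

F_att = 1·(g−p) = 1·(14,-4) = (14.0000,-4.0000)
o1: d²=26 ≤ ρ²=44; F_rep = 12·(-5,-1)/26² = (-0.0888,-0.0178)
F = F_att + ΣF_rep = (13.9112,-4.0178)
Δp = p'−p = (1.7389,-0.5022); α = Δx/Fx = (2351/1352) / (2351/169) = 1/8
check: Δy/Fy = (-679/1352) / (-679/169) = 1/8 ✓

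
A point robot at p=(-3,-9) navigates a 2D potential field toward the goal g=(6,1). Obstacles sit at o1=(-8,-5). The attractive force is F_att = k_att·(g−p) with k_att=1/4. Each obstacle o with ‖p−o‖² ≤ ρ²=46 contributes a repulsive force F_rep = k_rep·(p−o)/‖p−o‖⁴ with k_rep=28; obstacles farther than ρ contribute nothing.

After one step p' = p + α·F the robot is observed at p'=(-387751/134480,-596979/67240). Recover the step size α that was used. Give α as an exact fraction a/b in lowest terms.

α = 1/20

F_att = 1/4·(g−p) = 1/4·(9,10) = (2.2500,2.5000)
o1: d²=41 ≤ ρ²=46; F_rep = 28·(5,-4)/41² = (0.0833,-0.0666)
F = F_att + ΣF_rep = (2.3333,2.4334)
Δp = p'−p = (0.1167,0.1217); α = Δx/Fx = (15689/134480) / (15689/6724) = 1/20
check: Δy/Fy = (8181/67240) / (8181/3362) = 1/20 ✓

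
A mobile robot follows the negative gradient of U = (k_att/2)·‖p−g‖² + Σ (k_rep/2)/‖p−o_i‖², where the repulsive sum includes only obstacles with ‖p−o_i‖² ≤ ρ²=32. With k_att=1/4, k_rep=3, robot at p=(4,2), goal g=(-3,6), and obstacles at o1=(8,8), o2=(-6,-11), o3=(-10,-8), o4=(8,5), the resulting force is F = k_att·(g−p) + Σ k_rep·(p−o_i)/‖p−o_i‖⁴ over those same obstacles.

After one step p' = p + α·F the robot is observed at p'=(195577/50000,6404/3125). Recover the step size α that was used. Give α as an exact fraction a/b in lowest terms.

α = 1/20

F_att = 1/4·(g−p) = 1/4·(-7,4) = (-1.7500,1.0000)
o1: d²=52 > ρ²=32 → inactive
o2: d²=269 > ρ²=32 → inactive
o3: d²=296 > ρ²=32 → inactive
o4: d²=25 ≤ ρ²=32; F_rep = 3·(-4,-3)/25² = (-0.0192,-0.0144)
F = F_att + ΣF_rep = (-1.7692,0.9856)
Δp = p'−p = (-0.0885,0.0493); α = Δx/Fx = (-4423/50000) / (-4423/2500) = 1/20
check: Δy/Fy = (154/3125) / (616/625) = 1/20 ✓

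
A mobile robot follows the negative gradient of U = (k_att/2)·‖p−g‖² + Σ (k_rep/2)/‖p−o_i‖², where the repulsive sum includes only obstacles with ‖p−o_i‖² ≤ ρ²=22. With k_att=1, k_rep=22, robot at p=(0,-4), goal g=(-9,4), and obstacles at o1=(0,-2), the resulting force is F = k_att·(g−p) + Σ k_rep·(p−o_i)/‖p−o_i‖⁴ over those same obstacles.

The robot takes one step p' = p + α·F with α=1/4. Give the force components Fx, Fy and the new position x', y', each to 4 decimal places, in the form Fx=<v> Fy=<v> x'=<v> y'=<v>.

F_att = 1·(g−p) = 1·(-9,8) = (-9.0000,8.0000)
o1: d²=4 ≤ ρ²=22; F_rep = 22·(0,-2)/4² = (0.0000,-2.7500)
F = F_att + ΣF_rep = (-9.0000,5.2500)
p' = p + 1/4·F = (-2.2500,-2.6875)

Fx=-9.0000 Fy=5.2500 x'=-2.2500 y'=-2.6875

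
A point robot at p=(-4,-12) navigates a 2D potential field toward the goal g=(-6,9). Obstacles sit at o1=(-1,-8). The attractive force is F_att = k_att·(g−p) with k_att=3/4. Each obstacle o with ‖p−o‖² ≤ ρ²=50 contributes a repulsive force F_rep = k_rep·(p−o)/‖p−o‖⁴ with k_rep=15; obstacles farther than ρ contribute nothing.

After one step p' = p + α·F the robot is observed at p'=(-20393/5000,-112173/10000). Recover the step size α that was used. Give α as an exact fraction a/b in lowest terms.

α = 1/20

F_att = 3/4·(g−p) = 3/4·(-2,21) = (-1.5000,15.7500)
o1: d²=25 ≤ ρ²=50; F_rep = 15·(-3,-4)/25² = (-0.0720,-0.0960)
F = F_att + ΣF_rep = (-1.5720,15.6540)
Δp = p'−p = (-0.0786,0.7827); α = Δx/Fx = (-393/5000) / (-393/250) = 1/20
check: Δy/Fy = (7827/10000) / (7827/500) = 1/20 ✓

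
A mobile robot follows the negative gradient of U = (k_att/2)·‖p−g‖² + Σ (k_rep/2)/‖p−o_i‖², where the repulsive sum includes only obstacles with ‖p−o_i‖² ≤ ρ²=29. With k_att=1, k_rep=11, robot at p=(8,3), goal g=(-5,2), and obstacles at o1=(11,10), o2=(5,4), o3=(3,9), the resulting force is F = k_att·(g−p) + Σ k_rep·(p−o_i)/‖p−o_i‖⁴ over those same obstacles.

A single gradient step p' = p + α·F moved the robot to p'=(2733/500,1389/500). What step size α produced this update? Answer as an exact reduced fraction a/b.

α = 1/5

F_att = 1·(g−p) = 1·(-13,-1) = (-13.0000,-1.0000)
o1: d²=58 > ρ²=29 → inactive
o2: d²=10 ≤ ρ²=29; F_rep = 11·(3,-1)/10² = (0.3300,-0.1100)
o3: d²=61 > ρ²=29 → inactive
F = F_att + ΣF_rep = (-12.6700,-1.1100)
Δp = p'−p = (-2.5340,-0.2220); α = Δx/Fx = (-1267/500) / (-1267/100) = 1/5
check: Δy/Fy = (-111/500) / (-111/100) = 1/5 ✓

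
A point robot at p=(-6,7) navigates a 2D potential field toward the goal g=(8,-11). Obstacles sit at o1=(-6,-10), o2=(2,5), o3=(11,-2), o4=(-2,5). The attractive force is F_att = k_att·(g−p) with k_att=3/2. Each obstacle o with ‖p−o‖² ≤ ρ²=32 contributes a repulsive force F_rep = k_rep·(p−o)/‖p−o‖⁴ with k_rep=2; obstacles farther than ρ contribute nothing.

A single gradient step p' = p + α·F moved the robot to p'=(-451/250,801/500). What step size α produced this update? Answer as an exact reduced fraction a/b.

F_att = 3/2·(g−p) = 3/2·(14,-18) = (21.0000,-27.0000)
o1: d²=289 > ρ²=32 → inactive
o2: d²=68 > ρ²=32 → inactive
o3: d²=370 > ρ²=32 → inactive
o4: d²=20 ≤ ρ²=32; F_rep = 2·(-4,2)/20² = (-0.0200,0.0100)
F = F_att + ΣF_rep = (20.9800,-26.9900)
Δp = p'−p = (4.1960,-5.3980); α = Δx/Fx = (1049/250) / (1049/50) = 1/5
check: Δy/Fy = (-2699/500) / (-2699/100) = 1/5 ✓

α = 1/5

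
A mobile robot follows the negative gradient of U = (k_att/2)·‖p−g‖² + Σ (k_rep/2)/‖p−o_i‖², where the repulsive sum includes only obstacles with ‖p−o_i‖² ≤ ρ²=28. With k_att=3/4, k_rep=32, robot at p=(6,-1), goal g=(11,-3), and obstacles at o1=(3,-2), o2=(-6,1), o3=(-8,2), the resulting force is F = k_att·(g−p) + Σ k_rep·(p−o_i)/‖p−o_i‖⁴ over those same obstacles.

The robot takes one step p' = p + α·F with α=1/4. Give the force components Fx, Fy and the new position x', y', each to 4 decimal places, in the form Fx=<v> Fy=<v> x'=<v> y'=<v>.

Fx=4.7100 Fy=-1.1800 x'=7.1775 y'=-1.2950

F_att = 3/4·(g−p) = 3/4·(5,-2) = (3.7500,-1.5000)
o1: d²=10 ≤ ρ²=28; F_rep = 32·(3,1)/10² = (0.9600,0.3200)
o2: d²=148 > ρ²=28 → inactive
o3: d²=205 > ρ²=28 → inactive
F = F_att + ΣF_rep = (4.7100,-1.1800)
p' = p + 1/4·F = (7.1775,-1.2950)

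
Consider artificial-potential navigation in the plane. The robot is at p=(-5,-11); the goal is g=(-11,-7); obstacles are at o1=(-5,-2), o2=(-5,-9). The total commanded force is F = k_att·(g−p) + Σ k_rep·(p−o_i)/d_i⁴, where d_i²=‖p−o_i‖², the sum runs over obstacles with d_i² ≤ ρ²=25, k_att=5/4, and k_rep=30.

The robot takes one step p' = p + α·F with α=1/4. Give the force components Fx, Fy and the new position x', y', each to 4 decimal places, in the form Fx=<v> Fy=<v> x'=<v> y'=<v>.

F_att = 5/4·(g−p) = 5/4·(-6,4) = (-7.5000,5.0000)
o1: d²=81 > ρ²=25 → inactive
o2: d²=4 ≤ ρ²=25; F_rep = 30·(0,-2)/4² = (0.0000,-3.7500)
F = F_att + ΣF_rep = (-7.5000,1.2500)
p' = p + 1/4·F = (-6.8750,-10.6875)

Fx=-7.5000 Fy=1.2500 x'=-6.8750 y'=-10.6875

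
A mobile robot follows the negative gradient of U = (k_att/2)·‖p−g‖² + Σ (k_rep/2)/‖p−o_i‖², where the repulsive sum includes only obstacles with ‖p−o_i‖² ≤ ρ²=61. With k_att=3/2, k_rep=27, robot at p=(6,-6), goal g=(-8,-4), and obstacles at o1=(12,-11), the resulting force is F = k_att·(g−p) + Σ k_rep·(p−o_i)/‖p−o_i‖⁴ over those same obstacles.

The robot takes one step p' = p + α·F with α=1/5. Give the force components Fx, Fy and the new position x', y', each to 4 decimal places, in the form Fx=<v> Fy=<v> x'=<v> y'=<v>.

Fx=-21.0435 Fy=3.0363 x'=1.7913 y'=-5.3927

F_att = 3/2·(g−p) = 3/2·(-14,2) = (-21.0000,3.0000)
o1: d²=61 ≤ ρ²=61; F_rep = 27·(-6,5)/61² = (-0.0435,0.0363)
F = F_att + ΣF_rep = (-21.0435,3.0363)
p' = p + 1/5·F = (1.7913,-5.3927)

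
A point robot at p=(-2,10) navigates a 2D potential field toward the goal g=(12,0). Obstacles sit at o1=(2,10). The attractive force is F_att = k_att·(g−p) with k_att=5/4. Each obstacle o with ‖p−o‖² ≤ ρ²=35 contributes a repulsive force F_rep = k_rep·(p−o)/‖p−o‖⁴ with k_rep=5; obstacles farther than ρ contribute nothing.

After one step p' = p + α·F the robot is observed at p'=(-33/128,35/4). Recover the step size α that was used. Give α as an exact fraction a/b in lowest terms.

F_att = 5/4·(g−p) = 5/4·(14,-10) = (17.5000,-12.5000)
o1: d²=16 ≤ ρ²=35; F_rep = 5·(-4,0)/16² = (-0.0781,0.0000)
F = F_att + ΣF_rep = (17.4219,-12.5000)
Δp = p'−p = (1.7422,-1.2500); α = Δx/Fx = (223/128) / (1115/64) = 1/10
check: Δy/Fy = (-5/4) / (-25/2) = 1/10 ✓

α = 1/10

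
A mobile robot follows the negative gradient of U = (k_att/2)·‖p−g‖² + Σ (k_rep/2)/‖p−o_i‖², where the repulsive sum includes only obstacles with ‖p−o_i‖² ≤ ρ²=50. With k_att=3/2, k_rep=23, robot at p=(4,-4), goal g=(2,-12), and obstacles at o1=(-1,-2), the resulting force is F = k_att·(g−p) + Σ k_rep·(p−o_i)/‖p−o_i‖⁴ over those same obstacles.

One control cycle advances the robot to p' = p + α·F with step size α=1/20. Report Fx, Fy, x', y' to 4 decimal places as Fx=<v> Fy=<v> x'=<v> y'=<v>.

Fx=-2.8633 Fy=-12.0547 x'=3.8568 y'=-4.6027

F_att = 3/2·(g−p) = 3/2·(-2,-8) = (-3.0000,-12.0000)
o1: d²=29 ≤ ρ²=50; F_rep = 23·(5,-2)/29² = (0.1367,-0.0547)
F = F_att + ΣF_rep = (-2.8633,-12.0547)
p' = p + 1/20·F = (3.8568,-4.6027)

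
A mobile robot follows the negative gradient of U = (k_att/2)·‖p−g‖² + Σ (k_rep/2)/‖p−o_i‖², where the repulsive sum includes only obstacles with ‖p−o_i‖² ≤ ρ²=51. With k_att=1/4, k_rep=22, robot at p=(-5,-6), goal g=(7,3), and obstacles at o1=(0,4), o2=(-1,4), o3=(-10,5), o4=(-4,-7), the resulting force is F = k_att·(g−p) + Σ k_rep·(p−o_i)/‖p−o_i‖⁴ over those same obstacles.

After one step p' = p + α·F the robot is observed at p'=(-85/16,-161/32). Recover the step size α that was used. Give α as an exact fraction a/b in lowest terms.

α = 1/8

F_att = 1/4·(g−p) = 1/4·(12,9) = (3.0000,2.2500)
o1: d²=125 > ρ²=51 → inactive
o2: d²=116 > ρ²=51 → inactive
o3: d²=146 > ρ²=51 → inactive
o4: d²=2 ≤ ρ²=51; F_rep = 22·(-1,1)/2² = (-5.5000,5.5000)
F = F_att + ΣF_rep = (-2.5000,7.7500)
Δp = p'−p = (-0.3125,0.9688); α = Δx/Fx = (-5/16) / (-5/2) = 1/8
check: Δy/Fy = (31/32) / (31/4) = 1/8 ✓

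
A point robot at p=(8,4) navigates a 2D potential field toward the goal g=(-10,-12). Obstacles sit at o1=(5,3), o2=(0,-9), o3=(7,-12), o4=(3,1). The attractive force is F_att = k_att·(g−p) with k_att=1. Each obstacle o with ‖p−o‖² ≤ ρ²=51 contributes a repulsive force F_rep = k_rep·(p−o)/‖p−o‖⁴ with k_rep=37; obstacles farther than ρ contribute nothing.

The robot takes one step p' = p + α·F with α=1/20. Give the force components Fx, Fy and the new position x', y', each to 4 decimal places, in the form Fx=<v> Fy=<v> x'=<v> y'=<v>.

Fx=-16.7300 Fy=-15.5340 x'=7.1635 y'=3.2233

F_att = 1·(g−p) = 1·(-18,-16) = (-18.0000,-16.0000)
o1: d²=10 ≤ ρ²=51; F_rep = 37·(3,1)/10² = (1.1100,0.3700)
o2: d²=233 > ρ²=51 → inactive
o3: d²=257 > ρ²=51 → inactive
o4: d²=34 ≤ ρ²=51; F_rep = 37·(5,3)/34² = (0.1600,0.0960)
F = F_att + ΣF_rep = (-16.7300,-15.5340)
p' = p + 1/20·F = (7.1635,3.2233)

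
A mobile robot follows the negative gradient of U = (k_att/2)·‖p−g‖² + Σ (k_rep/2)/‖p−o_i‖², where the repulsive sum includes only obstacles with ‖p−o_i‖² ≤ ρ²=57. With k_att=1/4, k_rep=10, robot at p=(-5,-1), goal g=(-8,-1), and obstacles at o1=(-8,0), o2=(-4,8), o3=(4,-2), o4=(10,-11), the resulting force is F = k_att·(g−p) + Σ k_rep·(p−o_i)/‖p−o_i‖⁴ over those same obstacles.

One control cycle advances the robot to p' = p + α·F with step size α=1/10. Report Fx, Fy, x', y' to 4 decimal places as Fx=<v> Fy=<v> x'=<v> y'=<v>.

F_att = 1/4·(g−p) = 1/4·(-3,0) = (-0.7500,0.0000)
o1: d²=10 ≤ ρ²=57; F_rep = 10·(3,-1)/10² = (0.3000,-0.1000)
o2: d²=82 > ρ²=57 → inactive
o3: d²=82 > ρ²=57 → inactive
o4: d²=325 > ρ²=57 → inactive
F = F_att + ΣF_rep = (-0.4500,-0.1000)
p' = p + 1/10·F = (-5.0450,-1.0100)

Fx=-0.4500 Fy=-0.1000 x'=-5.0450 y'=-1.0100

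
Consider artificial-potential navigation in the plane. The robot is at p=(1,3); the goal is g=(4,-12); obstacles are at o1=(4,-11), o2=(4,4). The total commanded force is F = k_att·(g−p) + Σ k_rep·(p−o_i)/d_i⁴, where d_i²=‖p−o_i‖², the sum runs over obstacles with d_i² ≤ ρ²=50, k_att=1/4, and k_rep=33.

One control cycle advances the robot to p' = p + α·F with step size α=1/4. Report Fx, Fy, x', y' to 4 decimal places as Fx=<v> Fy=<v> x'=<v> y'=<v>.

F_att = 1/4·(g−p) = 1/4·(3,-15) = (0.7500,-3.7500)
o1: d²=205 > ρ²=50 → inactive
o2: d²=10 ≤ ρ²=50; F_rep = 33·(-3,-1)/10² = (-0.9900,-0.3300)
F = F_att + ΣF_rep = (-0.2400,-4.0800)
p' = p + 1/4·F = (0.9400,1.9800)

Fx=-0.2400 Fy=-4.0800 x'=0.9400 y'=1.9800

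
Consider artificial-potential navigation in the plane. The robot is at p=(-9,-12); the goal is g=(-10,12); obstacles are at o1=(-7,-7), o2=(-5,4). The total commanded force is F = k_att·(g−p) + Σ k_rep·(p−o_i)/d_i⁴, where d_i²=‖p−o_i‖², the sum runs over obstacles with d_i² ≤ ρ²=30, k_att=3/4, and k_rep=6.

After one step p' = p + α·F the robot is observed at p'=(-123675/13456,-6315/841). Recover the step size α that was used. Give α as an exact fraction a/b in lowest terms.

F_att = 3/4·(g−p) = 3/4·(-1,24) = (-0.7500,18.0000)
o1: d²=29 ≤ ρ²=30; F_rep = 6·(-2,-5)/29² = (-0.0143,-0.0357)
o2: d²=272 > ρ²=30 → inactive
F = F_att + ΣF_rep = (-0.7643,17.9643)
Δp = p'−p = (-0.1911,4.4911); α = Δx/Fx = (-2571/13456) / (-2571/3364) = 1/4
check: Δy/Fy = (3777/841) / (15108/841) = 1/4 ✓

α = 1/4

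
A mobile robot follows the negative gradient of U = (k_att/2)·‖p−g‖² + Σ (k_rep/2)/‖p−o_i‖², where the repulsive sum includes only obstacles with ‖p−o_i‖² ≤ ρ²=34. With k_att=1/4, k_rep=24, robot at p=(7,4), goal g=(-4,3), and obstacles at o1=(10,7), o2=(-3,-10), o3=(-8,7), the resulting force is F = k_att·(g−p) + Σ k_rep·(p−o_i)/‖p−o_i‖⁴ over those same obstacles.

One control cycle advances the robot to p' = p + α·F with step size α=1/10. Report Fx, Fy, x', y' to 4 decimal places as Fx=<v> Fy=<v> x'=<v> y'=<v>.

Fx=-2.9722 Fy=-0.4722 x'=6.7028 y'=3.9528

F_att = 1/4·(g−p) = 1/4·(-11,-1) = (-2.7500,-0.2500)
o1: d²=18 ≤ ρ²=34; F_rep = 24·(-3,-3)/18² = (-0.2222,-0.2222)
o2: d²=296 > ρ²=34 → inactive
o3: d²=234 > ρ²=34 → inactive
F = F_att + ΣF_rep = (-2.9722,-0.4722)
p' = p + 1/10·F = (6.7028,3.9528)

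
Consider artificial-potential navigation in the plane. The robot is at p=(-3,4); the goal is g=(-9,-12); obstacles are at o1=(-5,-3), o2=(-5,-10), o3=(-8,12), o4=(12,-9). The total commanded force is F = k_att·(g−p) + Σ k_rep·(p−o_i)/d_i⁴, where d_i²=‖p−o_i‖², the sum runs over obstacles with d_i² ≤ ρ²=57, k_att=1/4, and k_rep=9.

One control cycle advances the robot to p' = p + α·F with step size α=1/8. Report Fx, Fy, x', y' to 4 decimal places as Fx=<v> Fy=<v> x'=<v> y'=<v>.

Fx=-1.4936 Fy=-3.9776 x'=-3.1867 y'=3.5028

F_att = 1/4·(g−p) = 1/4·(-6,-16) = (-1.5000,-4.0000)
o1: d²=53 ≤ ρ²=57; F_rep = 9·(2,7)/53² = (0.0064,0.0224)
o2: d²=200 > ρ²=57 → inactive
o3: d²=89 > ρ²=57 → inactive
o4: d²=394 > ρ²=57 → inactive
F = F_att + ΣF_rep = (-1.4936,-3.9776)
p' = p + 1/8·F = (-3.1867,3.5028)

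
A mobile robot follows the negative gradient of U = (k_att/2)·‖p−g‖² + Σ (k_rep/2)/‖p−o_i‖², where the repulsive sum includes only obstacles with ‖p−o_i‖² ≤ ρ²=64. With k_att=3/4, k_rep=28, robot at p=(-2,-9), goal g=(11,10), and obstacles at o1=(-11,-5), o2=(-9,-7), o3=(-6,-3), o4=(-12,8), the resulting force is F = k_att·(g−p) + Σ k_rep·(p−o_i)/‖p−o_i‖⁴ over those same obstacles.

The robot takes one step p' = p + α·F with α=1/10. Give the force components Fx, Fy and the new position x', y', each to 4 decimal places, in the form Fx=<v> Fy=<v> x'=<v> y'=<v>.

Fx=9.8612 Fy=14.1679 x'=-1.0139 y'=-7.5832

F_att = 3/4·(g−p) = 3/4·(13,19) = (9.7500,14.2500)
o1: d²=97 > ρ²=64 → inactive
o2: d²=53 ≤ ρ²=64; F_rep = 28·(7,-2)/53² = (0.0698,-0.0199)
o3: d²=52 ≤ ρ²=64; F_rep = 28·(4,-6)/52² = (0.0414,-0.0621)
o4: d²=389 > ρ²=64 → inactive
F = F_att + ΣF_rep = (9.8612,14.1679)
p' = p + 1/10·F = (-1.0139,-7.5832)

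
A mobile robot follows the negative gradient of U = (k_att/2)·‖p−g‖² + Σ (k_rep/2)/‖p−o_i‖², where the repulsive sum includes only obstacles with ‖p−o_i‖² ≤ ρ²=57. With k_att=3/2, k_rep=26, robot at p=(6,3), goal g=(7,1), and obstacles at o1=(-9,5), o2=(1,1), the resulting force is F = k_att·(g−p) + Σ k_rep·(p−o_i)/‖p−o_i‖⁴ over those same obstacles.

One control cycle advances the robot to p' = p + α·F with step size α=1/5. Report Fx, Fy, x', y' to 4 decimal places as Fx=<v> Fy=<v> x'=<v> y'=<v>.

Fx=1.6546 Fy=-2.9382 x'=6.3309 y'=2.4124

F_att = 3/2·(g−p) = 3/2·(1,-2) = (1.5000,-3.0000)
o1: d²=229 > ρ²=57 → inactive
o2: d²=29 ≤ ρ²=57; F_rep = 26·(5,2)/29² = (0.1546,0.0618)
F = F_att + ΣF_rep = (1.6546,-2.9382)
p' = p + 1/5·F = (6.3309,2.4124)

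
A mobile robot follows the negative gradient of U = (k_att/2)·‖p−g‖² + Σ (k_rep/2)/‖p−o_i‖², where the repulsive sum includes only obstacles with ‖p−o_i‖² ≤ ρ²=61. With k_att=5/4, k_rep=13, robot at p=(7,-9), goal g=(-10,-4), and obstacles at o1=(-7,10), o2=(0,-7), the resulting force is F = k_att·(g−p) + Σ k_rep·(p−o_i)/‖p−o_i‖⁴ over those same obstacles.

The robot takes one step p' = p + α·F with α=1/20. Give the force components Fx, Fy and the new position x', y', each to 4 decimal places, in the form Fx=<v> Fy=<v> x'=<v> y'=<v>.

F_att = 5/4·(g−p) = 5/4·(-17,5) = (-21.2500,6.2500)
o1: d²=557 > ρ²=61 → inactive
o2: d²=53 ≤ ρ²=61; F_rep = 13·(7,-2)/53² = (0.0324,-0.0093)
F = F_att + ΣF_rep = (-21.2176,6.2407)
p' = p + 1/20·F = (5.9391,-8.6880)

Fx=-21.2176 Fy=6.2407 x'=5.9391 y'=-8.6880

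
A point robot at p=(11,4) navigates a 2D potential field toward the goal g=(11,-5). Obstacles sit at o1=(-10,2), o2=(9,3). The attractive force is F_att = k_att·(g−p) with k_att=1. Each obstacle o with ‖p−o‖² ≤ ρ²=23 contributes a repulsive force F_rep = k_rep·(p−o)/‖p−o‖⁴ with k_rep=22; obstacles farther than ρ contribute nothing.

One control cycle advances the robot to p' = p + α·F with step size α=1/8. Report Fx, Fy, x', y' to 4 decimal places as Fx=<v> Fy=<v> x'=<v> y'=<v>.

Fx=1.7600 Fy=-8.1200 x'=11.2200 y'=2.9850

F_att = 1·(g−p) = 1·(0,-9) = (0.0000,-9.0000)
o1: d²=445 > ρ²=23 → inactive
o2: d²=5 ≤ ρ²=23; F_rep = 22·(2,1)/5² = (1.7600,0.8800)
F = F_att + ΣF_rep = (1.7600,-8.1200)
p' = p + 1/8·F = (11.2200,2.9850)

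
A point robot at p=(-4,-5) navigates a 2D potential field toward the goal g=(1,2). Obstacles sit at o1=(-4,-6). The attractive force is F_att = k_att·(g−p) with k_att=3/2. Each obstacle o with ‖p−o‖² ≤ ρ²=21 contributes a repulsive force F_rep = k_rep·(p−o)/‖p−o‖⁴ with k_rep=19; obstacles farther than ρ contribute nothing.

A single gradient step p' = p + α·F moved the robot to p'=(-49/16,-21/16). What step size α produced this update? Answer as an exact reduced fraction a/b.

α = 1/8

F_att = 3/2·(g−p) = 3/2·(5,7) = (7.5000,10.5000)
o1: d²=1 ≤ ρ²=21; F_rep = 19·(0,1)/1² = (0.0000,19.0000)
F = F_att + ΣF_rep = (7.5000,29.5000)
Δp = p'−p = (0.9375,3.6875); α = Δx/Fx = (15/16) / (15/2) = 1/8
check: Δy/Fy = (59/16) / (59/2) = 1/8 ✓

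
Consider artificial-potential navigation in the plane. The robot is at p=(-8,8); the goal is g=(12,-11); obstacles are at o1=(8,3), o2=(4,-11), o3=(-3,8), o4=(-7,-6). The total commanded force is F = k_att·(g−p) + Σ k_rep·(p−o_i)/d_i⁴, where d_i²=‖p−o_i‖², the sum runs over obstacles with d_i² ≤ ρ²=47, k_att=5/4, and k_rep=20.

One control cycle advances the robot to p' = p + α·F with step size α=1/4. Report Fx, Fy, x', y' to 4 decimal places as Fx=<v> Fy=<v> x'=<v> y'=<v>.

Fx=24.8400 Fy=-23.7500 x'=-1.7900 y'=2.0625

F_att = 5/4·(g−p) = 5/4·(20,-19) = (25.0000,-23.7500)
o1: d²=281 > ρ²=47 → inactive
o2: d²=505 > ρ²=47 → inactive
o3: d²=25 ≤ ρ²=47; F_rep = 20·(-5,0)/25² = (-0.1600,0.0000)
o4: d²=197 > ρ²=47 → inactive
F = F_att + ΣF_rep = (24.8400,-23.7500)
p' = p + 1/4·F = (-1.7900,2.0625)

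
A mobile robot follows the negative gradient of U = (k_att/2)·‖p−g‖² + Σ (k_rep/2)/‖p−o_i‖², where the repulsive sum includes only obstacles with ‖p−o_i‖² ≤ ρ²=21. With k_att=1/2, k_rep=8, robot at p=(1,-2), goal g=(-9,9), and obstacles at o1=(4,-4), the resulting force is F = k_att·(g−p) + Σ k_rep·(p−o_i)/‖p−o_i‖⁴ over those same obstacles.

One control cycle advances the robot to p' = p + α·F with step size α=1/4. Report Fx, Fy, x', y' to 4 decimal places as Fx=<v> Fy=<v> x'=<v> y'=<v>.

F_att = 1/2·(g−p) = 1/2·(-10,11) = (-5.0000,5.5000)
o1: d²=13 ≤ ρ²=21; F_rep = 8·(-3,2)/13² = (-0.1420,0.0947)
F = F_att + ΣF_rep = (-5.1420,5.5947)
p' = p + 1/4·F = (-0.2855,-0.6013)

Fx=-5.1420 Fy=5.5947 x'=-0.2855 y'=-0.6013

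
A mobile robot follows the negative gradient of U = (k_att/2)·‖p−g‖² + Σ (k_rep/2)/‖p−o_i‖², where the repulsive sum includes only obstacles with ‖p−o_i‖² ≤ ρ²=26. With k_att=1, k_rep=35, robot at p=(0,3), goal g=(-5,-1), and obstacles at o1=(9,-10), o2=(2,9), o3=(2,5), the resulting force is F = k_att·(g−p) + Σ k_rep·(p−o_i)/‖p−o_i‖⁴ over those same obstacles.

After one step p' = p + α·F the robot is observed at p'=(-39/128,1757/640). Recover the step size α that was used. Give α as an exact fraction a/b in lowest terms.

α = 1/20

F_att = 1·(g−p) = 1·(-5,-4) = (-5.0000,-4.0000)
o1: d²=250 > ρ²=26 → inactive
o2: d²=40 > ρ²=26 → inactive
o3: d²=8 ≤ ρ²=26; F_rep = 35·(-2,-2)/8² = (-1.0938,-1.0938)
F = F_att + ΣF_rep = (-6.0938,-5.0938)
Δp = p'−p = (-0.3047,-0.2547); α = Δx/Fx = (-39/128) / (-195/32) = 1/20
check: Δy/Fy = (-163/640) / (-163/32) = 1/20 ✓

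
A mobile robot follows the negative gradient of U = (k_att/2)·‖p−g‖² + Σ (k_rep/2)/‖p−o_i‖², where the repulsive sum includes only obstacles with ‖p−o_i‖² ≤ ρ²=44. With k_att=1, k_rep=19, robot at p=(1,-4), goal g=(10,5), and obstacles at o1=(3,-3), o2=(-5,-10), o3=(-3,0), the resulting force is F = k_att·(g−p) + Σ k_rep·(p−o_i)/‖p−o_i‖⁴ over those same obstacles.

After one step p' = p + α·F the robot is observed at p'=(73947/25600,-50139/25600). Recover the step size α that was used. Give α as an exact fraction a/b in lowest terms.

F_att = 1·(g−p) = 1·(9,9) = (9.0000,9.0000)
o1: d²=5 ≤ ρ²=44; F_rep = 19·(-2,-1)/5² = (-1.5200,-0.7600)
o2: d²=72 > ρ²=44 → inactive
o3: d²=32 ≤ ρ²=44; F_rep = 19·(4,-4)/32² = (0.0742,-0.0742)
F = F_att + ΣF_rep = (7.5542,8.1658)
Δp = p'−p = (1.8886,2.0414); α = Δx/Fx = (48347/25600) / (48347/6400) = 1/4
check: Δy/Fy = (52261/25600) / (52261/6400) = 1/4 ✓

α = 1/4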